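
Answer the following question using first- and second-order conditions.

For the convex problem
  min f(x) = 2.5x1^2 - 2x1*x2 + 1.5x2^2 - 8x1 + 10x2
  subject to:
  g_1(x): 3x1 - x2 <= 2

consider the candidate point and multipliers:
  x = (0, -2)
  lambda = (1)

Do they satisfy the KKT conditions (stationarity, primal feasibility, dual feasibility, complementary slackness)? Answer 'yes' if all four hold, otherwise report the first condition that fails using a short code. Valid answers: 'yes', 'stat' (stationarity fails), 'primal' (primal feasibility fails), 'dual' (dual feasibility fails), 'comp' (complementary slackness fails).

Gradient of f: grad f(x) = Q x + c = (-4, 4)
Constraint values g_i(x) = a_i^T x - b_i:
  g_1((0, -2)) = 0
Stationarity residual: grad f(x) + sum_i lambda_i a_i = (-1, 3)
  -> stationarity FAILS
Primal feasibility (all g_i <= 0): OK
Dual feasibility (all lambda_i >= 0): OK
Complementary slackness (lambda_i * g_i(x) = 0 for all i): OK

Verdict: the first failing condition is stationarity -> stat.

stat


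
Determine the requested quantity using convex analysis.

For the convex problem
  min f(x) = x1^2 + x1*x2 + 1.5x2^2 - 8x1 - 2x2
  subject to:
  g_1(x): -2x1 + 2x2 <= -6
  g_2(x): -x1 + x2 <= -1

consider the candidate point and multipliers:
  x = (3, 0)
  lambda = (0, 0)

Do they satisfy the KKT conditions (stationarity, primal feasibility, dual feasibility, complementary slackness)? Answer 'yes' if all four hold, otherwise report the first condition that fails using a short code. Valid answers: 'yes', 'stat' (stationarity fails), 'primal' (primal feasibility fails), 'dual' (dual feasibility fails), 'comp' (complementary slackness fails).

Gradient of f: grad f(x) = Q x + c = (-2, 1)
Constraint values g_i(x) = a_i^T x - b_i:
  g_1((3, 0)) = 0
  g_2((3, 0)) = -2
Stationarity residual: grad f(x) + sum_i lambda_i a_i = (-2, 1)
  -> stationarity FAILS
Primal feasibility (all g_i <= 0): OK
Dual feasibility (all lambda_i >= 0): OK
Complementary slackness (lambda_i * g_i(x) = 0 for all i): OK

Verdict: the first failing condition is stationarity -> stat.

stat


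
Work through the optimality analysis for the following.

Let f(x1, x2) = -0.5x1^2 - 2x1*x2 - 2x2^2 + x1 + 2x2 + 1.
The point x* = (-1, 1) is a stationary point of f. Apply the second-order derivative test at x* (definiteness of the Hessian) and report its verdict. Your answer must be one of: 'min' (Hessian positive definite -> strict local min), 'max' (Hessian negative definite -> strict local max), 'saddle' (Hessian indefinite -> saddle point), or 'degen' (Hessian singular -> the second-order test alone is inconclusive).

Compute the Hessian H = grad^2 f:
  H = [[-1, -2], [-2, -4]]
Verify stationarity: grad f(x*) = H x* + g = (0, 0).
Eigenvalues of H: -5, 0.
H has a zero eigenvalue (singular; negative semidefinite but not definite), so H is neither positive definite, negative definite, nor indefinite. The second-order test alone is inconclusive -> degen.
(Indeed, f is constant along the null direction of H through x*, so x* is not a strict local extremum.)

degen


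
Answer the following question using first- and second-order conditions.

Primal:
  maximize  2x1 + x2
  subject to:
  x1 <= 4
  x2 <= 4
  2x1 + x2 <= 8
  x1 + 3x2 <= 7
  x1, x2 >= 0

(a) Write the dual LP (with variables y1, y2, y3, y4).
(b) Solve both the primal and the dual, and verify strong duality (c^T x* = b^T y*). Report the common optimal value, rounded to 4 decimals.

The standard primal-dual pair for 'max c^T x s.t. A x <= b, x >= 0' is:
  Dual:  min b^T y  s.t.  A^T y >= c,  y >= 0.

So the dual LP is:
  minimize  4y1 + 4y2 + 8y3 + 7y4
  subject to:
    y1 + 2y3 + y4 >= 2
    y2 + y3 + 3y4 >= 1
    y1, y2, y3, y4 >= 0

Solving the primal: x* = (3.4, 1.2).
  primal value c^T x* = 8.
Solving the dual: y* = (0, 0, 1, 0).
  dual value b^T y* = 8.
Strong duality: c^T x* = b^T y*. Confirmed.

8


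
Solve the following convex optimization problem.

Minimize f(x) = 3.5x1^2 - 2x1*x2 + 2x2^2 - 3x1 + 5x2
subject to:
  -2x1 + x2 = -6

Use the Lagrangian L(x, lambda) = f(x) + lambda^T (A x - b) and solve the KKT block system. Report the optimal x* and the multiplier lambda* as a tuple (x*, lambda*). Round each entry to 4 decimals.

Form the Lagrangian:
  L(x, lambda) = (1/2) x^T Q x + c^T x + lambda^T (A x - b)
Stationarity (grad_x L = 0): Q x + c + A^T lambda = 0.
Primal feasibility: A x = b.

This gives the KKT block system:
  [ Q   A^T ] [ x     ]   [-c ]
  [ A    0  ] [ lambda ] = [ b ]

Solving the linear system:
  x*      = (1.9333, -2.1333)
  lambda* = (7.4)
  f(x*)   = 13.9667

x* = (1.9333, -2.1333), lambda* = (7.4)


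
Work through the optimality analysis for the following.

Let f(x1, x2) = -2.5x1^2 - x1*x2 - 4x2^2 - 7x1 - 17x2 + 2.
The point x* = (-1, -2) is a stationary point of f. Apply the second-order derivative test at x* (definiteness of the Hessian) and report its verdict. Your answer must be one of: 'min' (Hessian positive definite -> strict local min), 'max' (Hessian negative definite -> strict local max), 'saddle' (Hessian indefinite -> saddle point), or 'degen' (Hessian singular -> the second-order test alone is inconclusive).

Compute the Hessian H = grad^2 f:
  H = [[-5, -1], [-1, -8]]
Verify stationarity: grad f(x*) = H x* + g = (0, 0).
Eigenvalues of H: -8.3028, -4.6972.
Both eigenvalues < 0, so H is negative definite -> x* is a strict local max.

max


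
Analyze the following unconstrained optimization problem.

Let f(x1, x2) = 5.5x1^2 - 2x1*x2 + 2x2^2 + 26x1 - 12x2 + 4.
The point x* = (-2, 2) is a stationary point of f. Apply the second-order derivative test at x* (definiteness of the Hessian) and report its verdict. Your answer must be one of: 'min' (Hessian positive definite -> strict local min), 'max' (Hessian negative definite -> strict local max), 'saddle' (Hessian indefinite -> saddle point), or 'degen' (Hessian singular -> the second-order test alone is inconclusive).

Compute the Hessian H = grad^2 f:
  H = [[11, -2], [-2, 4]]
Verify stationarity: grad f(x*) = H x* + g = (0, 0).
Eigenvalues of H: 3.4689, 11.5311.
Both eigenvalues > 0, so H is positive definite -> x* is a strict local min.

min


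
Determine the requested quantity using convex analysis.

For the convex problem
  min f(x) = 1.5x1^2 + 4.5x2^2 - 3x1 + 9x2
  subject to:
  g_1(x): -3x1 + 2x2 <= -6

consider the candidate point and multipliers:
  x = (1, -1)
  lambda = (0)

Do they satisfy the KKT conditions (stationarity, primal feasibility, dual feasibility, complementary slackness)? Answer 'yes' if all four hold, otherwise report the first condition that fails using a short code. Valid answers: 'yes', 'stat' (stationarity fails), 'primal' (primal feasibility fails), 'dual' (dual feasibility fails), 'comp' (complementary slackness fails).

Gradient of f: grad f(x) = Q x + c = (0, 0)
Constraint values g_i(x) = a_i^T x - b_i:
  g_1((1, -1)) = 1
Stationarity residual: grad f(x) + sum_i lambda_i a_i = (0, 0)
  -> stationarity OK
Primal feasibility (all g_i <= 0): FAILS
Dual feasibility (all lambda_i >= 0): OK
Complementary slackness (lambda_i * g_i(x) = 0 for all i): OK

Verdict: the first failing condition is primal_feasibility -> primal.

primal


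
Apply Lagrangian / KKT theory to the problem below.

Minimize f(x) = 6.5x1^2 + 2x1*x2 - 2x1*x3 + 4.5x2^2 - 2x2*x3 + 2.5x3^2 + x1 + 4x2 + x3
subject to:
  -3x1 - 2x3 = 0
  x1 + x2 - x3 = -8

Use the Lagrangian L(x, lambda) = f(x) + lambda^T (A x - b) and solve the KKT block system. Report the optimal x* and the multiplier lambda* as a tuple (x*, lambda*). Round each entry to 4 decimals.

Form the Lagrangian:
  L(x, lambda) = (1/2) x^T Q x + c^T x + lambda^T (A x - b)
Stationarity (grad_x L = 0): Q x + c + A^T lambda = 0.
Primal feasibility: A x = b.

This gives the KKT block system:
  [ Q   A^T ] [ x     ]   [-c ]
  [ A    0  ] [ lambda ] = [ b ]

Solving the linear system:
  x*      = (-2.1057, -2.7358, 3.1585)
  lambda* = (-2.3374, 31.1504)
  f(x*)   = 119.6565

x* = (-2.1057, -2.7358, 3.1585), lambda* = (-2.3374, 31.1504)


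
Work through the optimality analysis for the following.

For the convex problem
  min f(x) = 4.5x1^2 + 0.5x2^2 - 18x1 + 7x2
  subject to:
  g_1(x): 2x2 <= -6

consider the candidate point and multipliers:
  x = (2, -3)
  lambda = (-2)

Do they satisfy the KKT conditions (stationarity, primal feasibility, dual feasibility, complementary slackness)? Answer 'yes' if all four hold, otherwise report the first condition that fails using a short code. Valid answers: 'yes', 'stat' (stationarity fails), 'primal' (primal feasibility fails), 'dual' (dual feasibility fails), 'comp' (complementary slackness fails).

Gradient of f: grad f(x) = Q x + c = (0, 4)
Constraint values g_i(x) = a_i^T x - b_i:
  g_1((2, -3)) = 0
Stationarity residual: grad f(x) + sum_i lambda_i a_i = (0, 0)
  -> stationarity OK
Primal feasibility (all g_i <= 0): OK
Dual feasibility (all lambda_i >= 0): FAILS
Complementary slackness (lambda_i * g_i(x) = 0 for all i): OK

Verdict: the first failing condition is dual_feasibility -> dual.

dual


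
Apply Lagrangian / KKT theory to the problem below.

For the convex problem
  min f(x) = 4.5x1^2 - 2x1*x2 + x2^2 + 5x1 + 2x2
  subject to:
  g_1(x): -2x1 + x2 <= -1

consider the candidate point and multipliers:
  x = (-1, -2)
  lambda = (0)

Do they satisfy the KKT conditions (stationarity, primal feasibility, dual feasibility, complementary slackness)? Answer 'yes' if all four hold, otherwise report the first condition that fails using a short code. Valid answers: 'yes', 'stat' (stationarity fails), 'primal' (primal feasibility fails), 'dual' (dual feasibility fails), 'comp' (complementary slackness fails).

Gradient of f: grad f(x) = Q x + c = (0, 0)
Constraint values g_i(x) = a_i^T x - b_i:
  g_1((-1, -2)) = 1
Stationarity residual: grad f(x) + sum_i lambda_i a_i = (0, 0)
  -> stationarity OK
Primal feasibility (all g_i <= 0): FAILS
Dual feasibility (all lambda_i >= 0): OK
Complementary slackness (lambda_i * g_i(x) = 0 for all i): OK

Verdict: the first failing condition is primal_feasibility -> primal.

primal


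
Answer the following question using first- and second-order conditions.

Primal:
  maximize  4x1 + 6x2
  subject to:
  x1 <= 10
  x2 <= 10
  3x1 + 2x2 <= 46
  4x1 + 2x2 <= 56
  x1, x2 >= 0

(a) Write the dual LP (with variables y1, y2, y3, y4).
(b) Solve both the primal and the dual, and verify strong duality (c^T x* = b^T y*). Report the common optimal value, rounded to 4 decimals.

The standard primal-dual pair for 'max c^T x s.t. A x <= b, x >= 0' is:
  Dual:  min b^T y  s.t.  A^T y >= c,  y >= 0.

So the dual LP is:
  minimize  10y1 + 10y2 + 46y3 + 56y4
  subject to:
    y1 + 3y3 + 4y4 >= 4
    y2 + 2y3 + 2y4 >= 6
    y1, y2, y3, y4 >= 0

Solving the primal: x* = (8.6667, 10).
  primal value c^T x* = 94.6667.
Solving the dual: y* = (0, 3.3333, 1.3333, 0).
  dual value b^T y* = 94.6667.
Strong duality: c^T x* = b^T y*. Confirmed.

94.6667


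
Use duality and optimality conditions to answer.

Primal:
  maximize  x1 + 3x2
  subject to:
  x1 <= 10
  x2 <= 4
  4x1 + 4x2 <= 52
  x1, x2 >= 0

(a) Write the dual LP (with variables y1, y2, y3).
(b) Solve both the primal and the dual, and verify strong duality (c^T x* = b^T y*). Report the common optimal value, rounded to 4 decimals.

The standard primal-dual pair for 'max c^T x s.t. A x <= b, x >= 0' is:
  Dual:  min b^T y  s.t.  A^T y >= c,  y >= 0.

So the dual LP is:
  minimize  10y1 + 4y2 + 52y3
  subject to:
    y1 + 4y3 >= 1
    y2 + 4y3 >= 3
    y1, y2, y3 >= 0

Solving the primal: x* = (9, 4).
  primal value c^T x* = 21.
Solving the dual: y* = (0, 2, 0.25).
  dual value b^T y* = 21.
Strong duality: c^T x* = b^T y*. Confirmed.

21


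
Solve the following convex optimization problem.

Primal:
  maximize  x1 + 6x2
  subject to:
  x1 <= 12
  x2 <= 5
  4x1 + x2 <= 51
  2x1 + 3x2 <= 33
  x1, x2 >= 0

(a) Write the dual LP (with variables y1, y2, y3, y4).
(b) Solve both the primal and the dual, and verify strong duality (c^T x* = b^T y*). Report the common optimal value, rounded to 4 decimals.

The standard primal-dual pair for 'max c^T x s.t. A x <= b, x >= 0' is:
  Dual:  min b^T y  s.t.  A^T y >= c,  y >= 0.

So the dual LP is:
  minimize  12y1 + 5y2 + 51y3 + 33y4
  subject to:
    y1 + 4y3 + 2y4 >= 1
    y2 + y3 + 3y4 >= 6
    y1, y2, y3, y4 >= 0

Solving the primal: x* = (9, 5).
  primal value c^T x* = 39.
Solving the dual: y* = (0, 4.5, 0, 0.5).
  dual value b^T y* = 39.
Strong duality: c^T x* = b^T y*. Confirmed.

39


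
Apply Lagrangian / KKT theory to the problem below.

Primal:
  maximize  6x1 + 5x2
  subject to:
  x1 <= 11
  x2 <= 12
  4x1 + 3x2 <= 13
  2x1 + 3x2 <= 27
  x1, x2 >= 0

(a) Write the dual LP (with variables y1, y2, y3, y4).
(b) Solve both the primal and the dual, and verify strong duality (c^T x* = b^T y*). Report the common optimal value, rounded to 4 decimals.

The standard primal-dual pair for 'max c^T x s.t. A x <= b, x >= 0' is:
  Dual:  min b^T y  s.t.  A^T y >= c,  y >= 0.

So the dual LP is:
  minimize  11y1 + 12y2 + 13y3 + 27y4
  subject to:
    y1 + 4y3 + 2y4 >= 6
    y2 + 3y3 + 3y4 >= 5
    y1, y2, y3, y4 >= 0

Solving the primal: x* = (0, 4.3333).
  primal value c^T x* = 21.6667.
Solving the dual: y* = (0, 0, 1.6667, 0).
  dual value b^T y* = 21.6667.
Strong duality: c^T x* = b^T y*. Confirmed.

21.6667


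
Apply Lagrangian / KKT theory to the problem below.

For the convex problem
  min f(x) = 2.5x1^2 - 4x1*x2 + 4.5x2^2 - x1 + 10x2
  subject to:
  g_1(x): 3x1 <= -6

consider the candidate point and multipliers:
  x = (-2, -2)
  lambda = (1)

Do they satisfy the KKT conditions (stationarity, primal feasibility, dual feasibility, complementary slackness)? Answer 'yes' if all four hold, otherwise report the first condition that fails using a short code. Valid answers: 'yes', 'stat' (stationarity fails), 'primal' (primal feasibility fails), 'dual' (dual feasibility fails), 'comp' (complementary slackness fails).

Gradient of f: grad f(x) = Q x + c = (-3, 0)
Constraint values g_i(x) = a_i^T x - b_i:
  g_1((-2, -2)) = 0
Stationarity residual: grad f(x) + sum_i lambda_i a_i = (0, 0)
  -> stationarity OK
Primal feasibility (all g_i <= 0): OK
Dual feasibility (all lambda_i >= 0): OK
Complementary slackness (lambda_i * g_i(x) = 0 for all i): OK

Verdict: yes, KKT holds.

yes


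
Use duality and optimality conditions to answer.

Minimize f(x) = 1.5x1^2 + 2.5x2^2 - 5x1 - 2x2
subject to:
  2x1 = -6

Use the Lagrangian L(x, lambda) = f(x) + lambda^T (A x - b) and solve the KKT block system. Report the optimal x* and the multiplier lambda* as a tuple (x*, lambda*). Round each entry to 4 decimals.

Form the Lagrangian:
  L(x, lambda) = (1/2) x^T Q x + c^T x + lambda^T (A x - b)
Stationarity (grad_x L = 0): Q x + c + A^T lambda = 0.
Primal feasibility: A x = b.

This gives the KKT block system:
  [ Q   A^T ] [ x     ]   [-c ]
  [ A    0  ] [ lambda ] = [ b ]

Solving the linear system:
  x*      = (-3, 0.4)
  lambda* = (7)
  f(x*)   = 28.1

x* = (-3, 0.4), lambda* = (7)


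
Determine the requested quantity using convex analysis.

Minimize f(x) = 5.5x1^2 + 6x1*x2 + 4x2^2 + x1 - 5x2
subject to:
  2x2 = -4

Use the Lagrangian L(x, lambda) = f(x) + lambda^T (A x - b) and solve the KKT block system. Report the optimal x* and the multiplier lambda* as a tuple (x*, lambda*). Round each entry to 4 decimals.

Form the Lagrangian:
  L(x, lambda) = (1/2) x^T Q x + c^T x + lambda^T (A x - b)
Stationarity (grad_x L = 0): Q x + c + A^T lambda = 0.
Primal feasibility: A x = b.

This gives the KKT block system:
  [ Q   A^T ] [ x     ]   [-c ]
  [ A    0  ] [ lambda ] = [ b ]

Solving the linear system:
  x*      = (1, -2)
  lambda* = (7.5)
  f(x*)   = 20.5

x* = (1, -2), lambda* = (7.5)


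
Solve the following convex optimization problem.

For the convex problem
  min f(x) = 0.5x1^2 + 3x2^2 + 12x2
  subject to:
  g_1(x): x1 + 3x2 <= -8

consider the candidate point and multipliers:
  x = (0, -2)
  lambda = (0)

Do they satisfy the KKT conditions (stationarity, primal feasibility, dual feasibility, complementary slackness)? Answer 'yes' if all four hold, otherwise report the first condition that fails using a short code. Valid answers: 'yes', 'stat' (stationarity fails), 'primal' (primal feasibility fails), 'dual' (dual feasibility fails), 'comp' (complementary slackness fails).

Gradient of f: grad f(x) = Q x + c = (0, 0)
Constraint values g_i(x) = a_i^T x - b_i:
  g_1((0, -2)) = 2
Stationarity residual: grad f(x) + sum_i lambda_i a_i = (0, 0)
  -> stationarity OK
Primal feasibility (all g_i <= 0): FAILS
Dual feasibility (all lambda_i >= 0): OK
Complementary slackness (lambda_i * g_i(x) = 0 for all i): OK

Verdict: the first failing condition is primal_feasibility -> primal.

primal


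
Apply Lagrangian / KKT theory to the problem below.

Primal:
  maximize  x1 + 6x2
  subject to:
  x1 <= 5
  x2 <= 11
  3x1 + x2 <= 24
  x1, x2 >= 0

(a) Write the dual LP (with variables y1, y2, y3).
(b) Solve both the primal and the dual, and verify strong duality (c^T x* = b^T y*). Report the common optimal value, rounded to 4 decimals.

The standard primal-dual pair for 'max c^T x s.t. A x <= b, x >= 0' is:
  Dual:  min b^T y  s.t.  A^T y >= c,  y >= 0.

So the dual LP is:
  minimize  5y1 + 11y2 + 24y3
  subject to:
    y1 + 3y3 >= 1
    y2 + y3 >= 6
    y1, y2, y3 >= 0

Solving the primal: x* = (4.3333, 11).
  primal value c^T x* = 70.3333.
Solving the dual: y* = (0, 5.6667, 0.3333).
  dual value b^T y* = 70.3333.
Strong duality: c^T x* = b^T y*. Confirmed.

70.3333


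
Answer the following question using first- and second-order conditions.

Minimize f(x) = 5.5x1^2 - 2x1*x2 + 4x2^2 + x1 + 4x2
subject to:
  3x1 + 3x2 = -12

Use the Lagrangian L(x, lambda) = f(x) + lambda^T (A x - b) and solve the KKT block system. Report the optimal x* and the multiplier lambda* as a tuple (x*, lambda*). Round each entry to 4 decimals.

Form the Lagrangian:
  L(x, lambda) = (1/2) x^T Q x + c^T x + lambda^T (A x - b)
Stationarity (grad_x L = 0): Q x + c + A^T lambda = 0.
Primal feasibility: A x = b.

This gives the KKT block system:
  [ Q   A^T ] [ x     ]   [-c ]
  [ A    0  ] [ lambda ] = [ b ]

Solving the linear system:
  x*      = (-1.6087, -2.3913)
  lambda* = (3.971)
  f(x*)   = 18.2391

x* = (-1.6087, -2.3913), lambda* = (3.971)


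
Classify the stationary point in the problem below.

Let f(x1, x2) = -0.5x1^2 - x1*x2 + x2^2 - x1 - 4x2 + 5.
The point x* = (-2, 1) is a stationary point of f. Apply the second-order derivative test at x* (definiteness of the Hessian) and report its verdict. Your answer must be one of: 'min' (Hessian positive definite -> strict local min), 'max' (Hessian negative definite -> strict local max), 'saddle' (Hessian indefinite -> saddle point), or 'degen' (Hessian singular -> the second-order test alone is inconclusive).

Compute the Hessian H = grad^2 f:
  H = [[-1, -1], [-1, 2]]
Verify stationarity: grad f(x*) = H x* + g = (0, 0).
Eigenvalues of H: -1.3028, 2.3028.
Eigenvalues have mixed signs, so H is indefinite -> x* is a saddle point.

saddle


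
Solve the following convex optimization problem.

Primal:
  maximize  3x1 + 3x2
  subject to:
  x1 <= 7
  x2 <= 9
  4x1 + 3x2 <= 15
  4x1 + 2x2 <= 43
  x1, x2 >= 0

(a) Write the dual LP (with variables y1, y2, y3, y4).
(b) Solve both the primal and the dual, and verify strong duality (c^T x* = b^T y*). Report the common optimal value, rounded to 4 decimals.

The standard primal-dual pair for 'max c^T x s.t. A x <= b, x >= 0' is:
  Dual:  min b^T y  s.t.  A^T y >= c,  y >= 0.

So the dual LP is:
  minimize  7y1 + 9y2 + 15y3 + 43y4
  subject to:
    y1 + 4y3 + 4y4 >= 3
    y2 + 3y3 + 2y4 >= 3
    y1, y2, y3, y4 >= 0

Solving the primal: x* = (0, 5).
  primal value c^T x* = 15.
Solving the dual: y* = (0, 0, 1, 0).
  dual value b^T y* = 15.
Strong duality: c^T x* = b^T y*. Confirmed.

15


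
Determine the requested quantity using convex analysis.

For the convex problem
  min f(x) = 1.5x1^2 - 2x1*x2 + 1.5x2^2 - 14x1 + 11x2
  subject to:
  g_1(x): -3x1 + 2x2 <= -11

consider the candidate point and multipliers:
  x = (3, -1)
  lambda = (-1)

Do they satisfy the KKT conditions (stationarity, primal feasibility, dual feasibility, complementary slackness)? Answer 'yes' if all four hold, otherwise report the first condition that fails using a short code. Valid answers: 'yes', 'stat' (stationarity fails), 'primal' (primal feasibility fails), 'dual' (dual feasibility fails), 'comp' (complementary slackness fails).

Gradient of f: grad f(x) = Q x + c = (-3, 2)
Constraint values g_i(x) = a_i^T x - b_i:
  g_1((3, -1)) = 0
Stationarity residual: grad f(x) + sum_i lambda_i a_i = (0, 0)
  -> stationarity OK
Primal feasibility (all g_i <= 0): OK
Dual feasibility (all lambda_i >= 0): FAILS
Complementary slackness (lambda_i * g_i(x) = 0 for all i): OK

Verdict: the first failing condition is dual_feasibility -> dual.

dual


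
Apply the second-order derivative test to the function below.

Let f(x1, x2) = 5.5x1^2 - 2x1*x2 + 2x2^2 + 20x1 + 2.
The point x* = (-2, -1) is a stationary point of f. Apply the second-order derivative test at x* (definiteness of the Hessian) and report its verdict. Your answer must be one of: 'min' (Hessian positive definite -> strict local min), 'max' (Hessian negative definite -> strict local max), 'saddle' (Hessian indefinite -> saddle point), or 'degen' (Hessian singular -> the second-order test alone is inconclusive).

Compute the Hessian H = grad^2 f:
  H = [[11, -2], [-2, 4]]
Verify stationarity: grad f(x*) = H x* + g = (0, 0).
Eigenvalues of H: 3.4689, 11.5311.
Both eigenvalues > 0, so H is positive definite -> x* is a strict local min.

min


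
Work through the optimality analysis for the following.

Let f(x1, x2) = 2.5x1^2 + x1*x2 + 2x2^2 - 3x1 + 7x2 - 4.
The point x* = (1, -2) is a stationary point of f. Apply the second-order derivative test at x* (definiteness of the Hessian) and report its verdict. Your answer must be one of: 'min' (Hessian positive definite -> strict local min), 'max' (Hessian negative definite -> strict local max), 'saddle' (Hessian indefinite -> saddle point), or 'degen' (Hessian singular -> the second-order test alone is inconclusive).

Compute the Hessian H = grad^2 f:
  H = [[5, 1], [1, 4]]
Verify stationarity: grad f(x*) = H x* + g = (0, 0).
Eigenvalues of H: 3.382, 5.618.
Both eigenvalues > 0, so H is positive definite -> x* is a strict local min.

min


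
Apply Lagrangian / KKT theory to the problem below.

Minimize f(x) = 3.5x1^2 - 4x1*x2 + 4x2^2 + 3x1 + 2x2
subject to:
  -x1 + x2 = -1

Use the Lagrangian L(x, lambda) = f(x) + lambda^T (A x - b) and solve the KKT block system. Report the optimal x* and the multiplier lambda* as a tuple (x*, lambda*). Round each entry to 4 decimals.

Form the Lagrangian:
  L(x, lambda) = (1/2) x^T Q x + c^T x + lambda^T (A x - b)
Stationarity (grad_x L = 0): Q x + c + A^T lambda = 0.
Primal feasibility: A x = b.

This gives the KKT block system:
  [ Q   A^T ] [ x     ]   [-c ]
  [ A    0  ] [ lambda ] = [ b ]

Solving the linear system:
  x*      = (-0.1429, -1.1429)
  lambda* = (6.5714)
  f(x*)   = 1.9286

x* = (-0.1429, -1.1429), lambda* = (6.5714)


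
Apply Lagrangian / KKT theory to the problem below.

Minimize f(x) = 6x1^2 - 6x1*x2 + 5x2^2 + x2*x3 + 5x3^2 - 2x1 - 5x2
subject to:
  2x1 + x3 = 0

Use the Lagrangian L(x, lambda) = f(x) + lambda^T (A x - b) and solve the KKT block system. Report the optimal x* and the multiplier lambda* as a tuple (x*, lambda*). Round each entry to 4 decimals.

Form the Lagrangian:
  L(x, lambda) = (1/2) x^T Q x + c^T x + lambda^T (A x - b)
Stationarity (grad_x L = 0): Q x + c + A^T lambda = 0.
Primal feasibility: A x = b.

This gives the KKT block system:
  [ Q   A^T ] [ x     ]   [-c ]
  [ A    0  ] [ lambda ] = [ b ]

Solving the linear system:
  x*      = (0.1316, 0.6053, -0.2632)
  lambda* = (2.0263)
  f(x*)   = -1.6447

x* = (0.1316, 0.6053, -0.2632), lambda* = (2.0263)


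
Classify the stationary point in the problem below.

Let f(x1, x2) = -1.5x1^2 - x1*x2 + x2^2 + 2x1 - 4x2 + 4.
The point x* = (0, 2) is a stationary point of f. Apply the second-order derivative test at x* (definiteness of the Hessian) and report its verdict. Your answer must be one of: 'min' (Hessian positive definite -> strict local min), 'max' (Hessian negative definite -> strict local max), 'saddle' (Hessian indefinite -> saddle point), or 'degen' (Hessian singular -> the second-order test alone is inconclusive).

Compute the Hessian H = grad^2 f:
  H = [[-3, -1], [-1, 2]]
Verify stationarity: grad f(x*) = H x* + g = (0, 0).
Eigenvalues of H: -3.1926, 2.1926.
Eigenvalues have mixed signs, so H is indefinite -> x* is a saddle point.

saddle


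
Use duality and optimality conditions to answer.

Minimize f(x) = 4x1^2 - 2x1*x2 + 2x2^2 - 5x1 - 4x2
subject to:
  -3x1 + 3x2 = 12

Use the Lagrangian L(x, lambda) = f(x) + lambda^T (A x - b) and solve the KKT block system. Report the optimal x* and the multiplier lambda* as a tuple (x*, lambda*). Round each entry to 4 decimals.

Form the Lagrangian:
  L(x, lambda) = (1/2) x^T Q x + c^T x + lambda^T (A x - b)
Stationarity (grad_x L = 0): Q x + c + A^T lambda = 0.
Primal feasibility: A x = b.

This gives the KKT block system:
  [ Q   A^T ] [ x     ]   [-c ]
  [ A    0  ] [ lambda ] = [ b ]

Solving the linear system:
  x*      = (0.125, 4.125)
  lambda* = (-4.0833)
  f(x*)   = 15.9375

x* = (0.125, 4.125), lambda* = (-4.0833)


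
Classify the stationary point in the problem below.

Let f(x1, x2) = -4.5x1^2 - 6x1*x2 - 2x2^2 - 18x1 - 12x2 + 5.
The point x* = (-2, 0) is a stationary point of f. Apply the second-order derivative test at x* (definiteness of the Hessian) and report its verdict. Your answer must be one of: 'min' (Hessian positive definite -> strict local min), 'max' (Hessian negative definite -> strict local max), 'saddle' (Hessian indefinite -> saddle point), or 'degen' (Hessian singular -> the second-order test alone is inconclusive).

Compute the Hessian H = grad^2 f:
  H = [[-9, -6], [-6, -4]]
Verify stationarity: grad f(x*) = H x* + g = (0, 0).
Eigenvalues of H: -13, 0.
H has a zero eigenvalue (singular; negative semidefinite but not definite), so H is neither positive definite, negative definite, nor indefinite. The second-order test alone is inconclusive -> degen.
(Indeed, f is constant along the null direction of H through x*, so x* is not a strict local extremum.)

degen


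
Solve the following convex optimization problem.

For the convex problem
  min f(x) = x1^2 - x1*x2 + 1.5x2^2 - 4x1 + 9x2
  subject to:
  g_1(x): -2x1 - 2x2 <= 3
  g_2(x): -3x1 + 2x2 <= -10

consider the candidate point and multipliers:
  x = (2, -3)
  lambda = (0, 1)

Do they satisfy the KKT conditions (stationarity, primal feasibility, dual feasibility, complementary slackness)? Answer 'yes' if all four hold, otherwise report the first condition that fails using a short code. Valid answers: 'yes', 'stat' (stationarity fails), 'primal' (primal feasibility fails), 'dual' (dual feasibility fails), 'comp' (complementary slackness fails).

Gradient of f: grad f(x) = Q x + c = (3, -2)
Constraint values g_i(x) = a_i^T x - b_i:
  g_1((2, -3)) = -1
  g_2((2, -3)) = -2
Stationarity residual: grad f(x) + sum_i lambda_i a_i = (0, 0)
  -> stationarity OK
Primal feasibility (all g_i <= 0): OK
Dual feasibility (all lambda_i >= 0): OK
Complementary slackness (lambda_i * g_i(x) = 0 for all i): FAILS

Verdict: the first failing condition is complementary_slackness -> comp.

comp


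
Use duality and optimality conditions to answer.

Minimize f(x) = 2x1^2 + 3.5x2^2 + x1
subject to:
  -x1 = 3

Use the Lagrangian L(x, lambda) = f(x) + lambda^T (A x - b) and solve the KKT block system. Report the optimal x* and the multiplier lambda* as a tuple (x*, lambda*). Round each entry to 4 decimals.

Form the Lagrangian:
  L(x, lambda) = (1/2) x^T Q x + c^T x + lambda^T (A x - b)
Stationarity (grad_x L = 0): Q x + c + A^T lambda = 0.
Primal feasibility: A x = b.

This gives the KKT block system:
  [ Q   A^T ] [ x     ]   [-c ]
  [ A    0  ] [ lambda ] = [ b ]

Solving the linear system:
  x*      = (-3, 0)
  lambda* = (-11)
  f(x*)   = 15

x* = (-3, 0), lambda* = (-11)


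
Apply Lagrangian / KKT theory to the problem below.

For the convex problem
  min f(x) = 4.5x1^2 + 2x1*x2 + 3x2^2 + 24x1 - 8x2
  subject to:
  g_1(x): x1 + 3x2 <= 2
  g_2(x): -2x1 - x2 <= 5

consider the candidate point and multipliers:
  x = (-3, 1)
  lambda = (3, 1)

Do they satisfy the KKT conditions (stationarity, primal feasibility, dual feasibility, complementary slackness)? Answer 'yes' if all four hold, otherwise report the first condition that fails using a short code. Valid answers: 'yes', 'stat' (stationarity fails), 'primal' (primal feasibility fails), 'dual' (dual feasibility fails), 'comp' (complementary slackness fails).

Gradient of f: grad f(x) = Q x + c = (-1, -8)
Constraint values g_i(x) = a_i^T x - b_i:
  g_1((-3, 1)) = -2
  g_2((-3, 1)) = 0
Stationarity residual: grad f(x) + sum_i lambda_i a_i = (0, 0)
  -> stationarity OK
Primal feasibility (all g_i <= 0): OK
Dual feasibility (all lambda_i >= 0): OK
Complementary slackness (lambda_i * g_i(x) = 0 for all i): FAILS

Verdict: the first failing condition is complementary_slackness -> comp.

comp


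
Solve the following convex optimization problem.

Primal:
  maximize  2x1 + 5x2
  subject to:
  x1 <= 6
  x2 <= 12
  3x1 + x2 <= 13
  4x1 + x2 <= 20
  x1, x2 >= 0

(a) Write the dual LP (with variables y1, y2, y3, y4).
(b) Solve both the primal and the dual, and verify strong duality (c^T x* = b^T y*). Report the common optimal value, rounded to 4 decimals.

The standard primal-dual pair for 'max c^T x s.t. A x <= b, x >= 0' is:
  Dual:  min b^T y  s.t.  A^T y >= c,  y >= 0.

So the dual LP is:
  minimize  6y1 + 12y2 + 13y3 + 20y4
  subject to:
    y1 + 3y3 + 4y4 >= 2
    y2 + y3 + y4 >= 5
    y1, y2, y3, y4 >= 0

Solving the primal: x* = (0.3333, 12).
  primal value c^T x* = 60.6667.
Solving the dual: y* = (0, 4.3333, 0.6667, 0).
  dual value b^T y* = 60.6667.
Strong duality: c^T x* = b^T y*. Confirmed.

60.6667


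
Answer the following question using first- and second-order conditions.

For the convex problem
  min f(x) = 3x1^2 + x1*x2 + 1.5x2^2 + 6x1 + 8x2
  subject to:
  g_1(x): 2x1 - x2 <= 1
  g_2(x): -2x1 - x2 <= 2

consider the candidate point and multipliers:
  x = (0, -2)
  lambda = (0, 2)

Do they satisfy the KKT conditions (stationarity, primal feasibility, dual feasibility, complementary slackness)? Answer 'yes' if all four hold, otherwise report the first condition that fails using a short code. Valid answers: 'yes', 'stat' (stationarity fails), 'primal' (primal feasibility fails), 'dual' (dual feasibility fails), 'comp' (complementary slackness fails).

Gradient of f: grad f(x) = Q x + c = (4, 2)
Constraint values g_i(x) = a_i^T x - b_i:
  g_1((0, -2)) = 1
  g_2((0, -2)) = 0
Stationarity residual: grad f(x) + sum_i lambda_i a_i = (0, 0)
  -> stationarity OK
Primal feasibility (all g_i <= 0): FAILS
Dual feasibility (all lambda_i >= 0): OK
Complementary slackness (lambda_i * g_i(x) = 0 for all i): OK

Verdict: the first failing condition is primal_feasibility -> primal.

primal


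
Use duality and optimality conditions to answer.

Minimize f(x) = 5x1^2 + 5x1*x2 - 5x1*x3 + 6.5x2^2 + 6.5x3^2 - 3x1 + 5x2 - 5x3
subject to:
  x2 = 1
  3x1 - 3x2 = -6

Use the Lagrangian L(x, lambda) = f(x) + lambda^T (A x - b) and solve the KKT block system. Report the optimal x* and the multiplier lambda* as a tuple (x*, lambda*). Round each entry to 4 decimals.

Form the Lagrangian:
  L(x, lambda) = (1/2) x^T Q x + c^T x + lambda^T (A x - b)
Stationarity (grad_x L = 0): Q x + c + A^T lambda = 0.
Primal feasibility: A x = b.

This gives the KKT block system:
  [ Q   A^T ] [ x     ]   [-c ]
  [ A    0  ] [ lambda ] = [ b ]

Solving the linear system:
  x*      = (-1, 1, 0)
  lambda* = (-5, 2.6667)
  f(x*)   = 14.5

x* = (-1, 1, 0), lambda* = (-5, 2.6667)


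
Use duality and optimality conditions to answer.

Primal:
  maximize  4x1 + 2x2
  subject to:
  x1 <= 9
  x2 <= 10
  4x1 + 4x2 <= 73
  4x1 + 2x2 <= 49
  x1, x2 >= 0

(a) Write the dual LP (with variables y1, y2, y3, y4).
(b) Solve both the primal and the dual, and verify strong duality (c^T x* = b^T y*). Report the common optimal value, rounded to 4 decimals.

The standard primal-dual pair for 'max c^T x s.t. A x <= b, x >= 0' is:
  Dual:  min b^T y  s.t.  A^T y >= c,  y >= 0.

So the dual LP is:
  minimize  9y1 + 10y2 + 73y3 + 49y4
  subject to:
    y1 + 4y3 + 4y4 >= 4
    y2 + 4y3 + 2y4 >= 2
    y1, y2, y3, y4 >= 0

Solving the primal: x* = (7.25, 10).
  primal value c^T x* = 49.
Solving the dual: y* = (0, 0, 0, 1).
  dual value b^T y* = 49.
Strong duality: c^T x* = b^T y*. Confirmed.

49


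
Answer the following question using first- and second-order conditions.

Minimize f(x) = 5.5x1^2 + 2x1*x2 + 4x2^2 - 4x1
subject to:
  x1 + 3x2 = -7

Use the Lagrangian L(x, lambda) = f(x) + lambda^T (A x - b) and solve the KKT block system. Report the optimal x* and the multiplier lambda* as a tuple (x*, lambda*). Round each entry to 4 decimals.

Form the Lagrangian:
  L(x, lambda) = (1/2) x^T Q x + c^T x + lambda^T (A x - b)
Stationarity (grad_x L = 0): Q x + c + A^T lambda = 0.
Primal feasibility: A x = b.

This gives the KKT block system:
  [ Q   A^T ] [ x     ]   [-c ]
  [ A    0  ] [ lambda ] = [ b ]

Solving the linear system:
  x*      = (0.2316, -2.4105)
  lambda* = (6.2737)
  f(x*)   = 21.4947

x* = (0.2316, -2.4105), lambda* = (6.2737)


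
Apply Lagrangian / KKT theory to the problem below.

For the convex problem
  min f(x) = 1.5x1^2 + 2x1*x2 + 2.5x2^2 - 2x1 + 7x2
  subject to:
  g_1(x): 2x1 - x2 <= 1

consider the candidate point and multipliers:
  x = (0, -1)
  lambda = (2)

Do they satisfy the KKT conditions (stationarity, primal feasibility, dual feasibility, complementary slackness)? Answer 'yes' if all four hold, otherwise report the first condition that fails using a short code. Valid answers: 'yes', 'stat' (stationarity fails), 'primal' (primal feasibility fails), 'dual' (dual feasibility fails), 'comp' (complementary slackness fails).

Gradient of f: grad f(x) = Q x + c = (-4, 2)
Constraint values g_i(x) = a_i^T x - b_i:
  g_1((0, -1)) = 0
Stationarity residual: grad f(x) + sum_i lambda_i a_i = (0, 0)
  -> stationarity OK
Primal feasibility (all g_i <= 0): OK
Dual feasibility (all lambda_i >= 0): OK
Complementary slackness (lambda_i * g_i(x) = 0 for all i): OK

Verdict: yes, KKT holds.

yes


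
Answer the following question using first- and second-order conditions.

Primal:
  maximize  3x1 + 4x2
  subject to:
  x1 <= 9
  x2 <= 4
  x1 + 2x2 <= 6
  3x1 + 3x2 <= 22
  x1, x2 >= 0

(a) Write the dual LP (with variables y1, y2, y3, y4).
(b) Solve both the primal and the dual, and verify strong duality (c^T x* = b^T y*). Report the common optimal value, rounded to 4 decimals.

The standard primal-dual pair for 'max c^T x s.t. A x <= b, x >= 0' is:
  Dual:  min b^T y  s.t.  A^T y >= c,  y >= 0.

So the dual LP is:
  minimize  9y1 + 4y2 + 6y3 + 22y4
  subject to:
    y1 + y3 + 3y4 >= 3
    y2 + 2y3 + 3y4 >= 4
    y1, y2, y3, y4 >= 0

Solving the primal: x* = (6, 0).
  primal value c^T x* = 18.
Solving the dual: y* = (0, 0, 3, 0).
  dual value b^T y* = 18.
Strong duality: c^T x* = b^T y*. Confirmed.

18


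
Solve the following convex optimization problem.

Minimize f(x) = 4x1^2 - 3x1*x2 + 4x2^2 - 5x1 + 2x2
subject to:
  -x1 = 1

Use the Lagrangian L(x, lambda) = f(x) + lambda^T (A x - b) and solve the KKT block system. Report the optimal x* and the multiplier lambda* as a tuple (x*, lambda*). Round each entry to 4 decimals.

Form the Lagrangian:
  L(x, lambda) = (1/2) x^T Q x + c^T x + lambda^T (A x - b)
Stationarity (grad_x L = 0): Q x + c + A^T lambda = 0.
Primal feasibility: A x = b.

This gives the KKT block system:
  [ Q   A^T ] [ x     ]   [-c ]
  [ A    0  ] [ lambda ] = [ b ]

Solving the linear system:
  x*      = (-1, -0.625)
  lambda* = (-11.125)
  f(x*)   = 7.4375

x* = (-1, -0.625), lambda* = (-11.125)


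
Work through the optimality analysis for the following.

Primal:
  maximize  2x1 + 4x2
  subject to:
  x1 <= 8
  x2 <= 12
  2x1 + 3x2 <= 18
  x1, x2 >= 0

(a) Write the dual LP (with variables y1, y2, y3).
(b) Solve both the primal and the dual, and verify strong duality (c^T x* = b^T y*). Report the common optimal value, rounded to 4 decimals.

The standard primal-dual pair for 'max c^T x s.t. A x <= b, x >= 0' is:
  Dual:  min b^T y  s.t.  A^T y >= c,  y >= 0.

So the dual LP is:
  minimize  8y1 + 12y2 + 18y3
  subject to:
    y1 + 2y3 >= 2
    y2 + 3y3 >= 4
    y1, y2, y3 >= 0

Solving the primal: x* = (0, 6).
  primal value c^T x* = 24.
Solving the dual: y* = (0, 0, 1.3333).
  dual value b^T y* = 24.
Strong duality: c^T x* = b^T y*. Confirmed.

24


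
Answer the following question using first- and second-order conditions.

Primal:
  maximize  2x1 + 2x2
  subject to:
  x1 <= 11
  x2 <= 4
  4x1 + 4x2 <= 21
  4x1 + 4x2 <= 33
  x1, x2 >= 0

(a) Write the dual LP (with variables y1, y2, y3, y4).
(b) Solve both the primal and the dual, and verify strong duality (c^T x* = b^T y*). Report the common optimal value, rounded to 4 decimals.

The standard primal-dual pair for 'max c^T x s.t. A x <= b, x >= 0' is:
  Dual:  min b^T y  s.t.  A^T y >= c,  y >= 0.

So the dual LP is:
  minimize  11y1 + 4y2 + 21y3 + 33y4
  subject to:
    y1 + 4y3 + 4y4 >= 2
    y2 + 4y3 + 4y4 >= 2
    y1, y2, y3, y4 >= 0

Solving the primal: x* = (5.25, 0).
  primal value c^T x* = 10.5.
Solving the dual: y* = (0, 0, 0.5, 0).
  dual value b^T y* = 10.5.
Strong duality: c^T x* = b^T y*. Confirmed.

10.5


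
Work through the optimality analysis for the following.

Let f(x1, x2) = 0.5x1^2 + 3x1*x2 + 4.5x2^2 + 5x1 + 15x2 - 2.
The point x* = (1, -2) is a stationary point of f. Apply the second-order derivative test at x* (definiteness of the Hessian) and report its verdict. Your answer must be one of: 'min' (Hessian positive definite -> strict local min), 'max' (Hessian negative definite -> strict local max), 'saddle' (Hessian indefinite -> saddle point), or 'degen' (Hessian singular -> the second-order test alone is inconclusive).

Compute the Hessian H = grad^2 f:
  H = [[1, 3], [3, 9]]
Verify stationarity: grad f(x*) = H x* + g = (0, 0).
Eigenvalues of H: 0, 10.
H has a zero eigenvalue (singular; positive semidefinite but not definite), so H is neither positive definite, negative definite, nor indefinite. The second-order test alone is inconclusive -> degen.
(Indeed, f is constant along the null direction of H through x*, so x* is not a strict local extremum.)

degen


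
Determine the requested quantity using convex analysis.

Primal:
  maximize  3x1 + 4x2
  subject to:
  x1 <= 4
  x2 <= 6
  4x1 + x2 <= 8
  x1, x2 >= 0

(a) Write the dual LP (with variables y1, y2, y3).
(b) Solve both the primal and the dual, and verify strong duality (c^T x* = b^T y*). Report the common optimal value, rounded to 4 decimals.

The standard primal-dual pair for 'max c^T x s.t. A x <= b, x >= 0' is:
  Dual:  min b^T y  s.t.  A^T y >= c,  y >= 0.

So the dual LP is:
  minimize  4y1 + 6y2 + 8y3
  subject to:
    y1 + 4y3 >= 3
    y2 + y3 >= 4
    y1, y2, y3 >= 0

Solving the primal: x* = (0.5, 6).
  primal value c^T x* = 25.5.
Solving the dual: y* = (0, 3.25, 0.75).
  dual value b^T y* = 25.5.
Strong duality: c^T x* = b^T y*. Confirmed.

25.5


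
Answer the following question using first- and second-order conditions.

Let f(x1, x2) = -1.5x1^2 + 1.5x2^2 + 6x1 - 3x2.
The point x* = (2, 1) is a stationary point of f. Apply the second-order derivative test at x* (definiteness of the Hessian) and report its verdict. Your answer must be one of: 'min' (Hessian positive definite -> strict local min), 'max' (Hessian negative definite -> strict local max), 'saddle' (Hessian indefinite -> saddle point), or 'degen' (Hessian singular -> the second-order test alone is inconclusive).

Compute the Hessian H = grad^2 f:
  H = [[-3, 0], [0, 3]]
Verify stationarity: grad f(x*) = H x* + g = (0, 0).
Eigenvalues of H: -3, 3.
Eigenvalues have mixed signs, so H is indefinite -> x* is a saddle point.

saddle


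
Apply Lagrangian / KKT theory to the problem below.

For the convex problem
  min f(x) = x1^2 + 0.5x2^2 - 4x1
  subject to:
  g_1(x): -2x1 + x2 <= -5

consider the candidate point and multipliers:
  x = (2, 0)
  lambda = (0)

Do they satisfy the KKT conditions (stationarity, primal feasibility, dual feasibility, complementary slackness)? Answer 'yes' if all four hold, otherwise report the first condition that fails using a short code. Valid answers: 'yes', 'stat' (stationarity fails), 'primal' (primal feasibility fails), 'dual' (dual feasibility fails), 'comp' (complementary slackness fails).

Gradient of f: grad f(x) = Q x + c = (0, 0)
Constraint values g_i(x) = a_i^T x - b_i:
  g_1((2, 0)) = 1
Stationarity residual: grad f(x) + sum_i lambda_i a_i = (0, 0)
  -> stationarity OK
Primal feasibility (all g_i <= 0): FAILS
Dual feasibility (all lambda_i >= 0): OK
Complementary slackness (lambda_i * g_i(x) = 0 for all i): OK

Verdict: the first failing condition is primal_feasibility -> primal.

primal
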